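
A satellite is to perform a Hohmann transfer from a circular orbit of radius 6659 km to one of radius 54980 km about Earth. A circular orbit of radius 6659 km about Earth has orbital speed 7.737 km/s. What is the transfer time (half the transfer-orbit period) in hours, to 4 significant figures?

From the circular-orbit relation v² = μ/r at r = 6659 km: μ = v²r = (7.737)² × 6659 = 3.98616×10^5 km³/s².
The Hohmann ellipse has a_t = (r₁ + r₂)/2 = 30819.5 km.
Half the transfer-orbit period gives t = π√(a_t³/μ) = 26920 s.
Converting: 26920 s ÷ 3600 s/hour = 7.478 hours.

t = 7.478 hours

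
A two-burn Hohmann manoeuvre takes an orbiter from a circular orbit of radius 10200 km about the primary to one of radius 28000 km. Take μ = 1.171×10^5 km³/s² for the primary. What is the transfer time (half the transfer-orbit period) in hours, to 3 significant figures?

Transfer-ellipse semi-major axis a_t = (r₁ + r₂)/2 = (10200 + 28000)/2 = 19100 km.
Half the transfer-orbit period gives t = π√(a_t³/μ) = 24230 s.
Converting: 24230 s ÷ 3600 s/hour = 6.73 hours.

t = 6.73 hours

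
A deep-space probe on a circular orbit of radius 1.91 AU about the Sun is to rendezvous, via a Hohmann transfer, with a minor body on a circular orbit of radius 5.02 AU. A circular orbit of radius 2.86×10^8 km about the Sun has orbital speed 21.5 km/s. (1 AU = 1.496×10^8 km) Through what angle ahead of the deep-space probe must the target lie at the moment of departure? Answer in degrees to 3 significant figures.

From the circular-orbit relation v² = μ/r at r = 2.86×10^8 km: μ = v²r = (21.5)² × 2.86×10^8 = 1.32204×10^11 km³/s².
In km: r₁ = 1.91 × 1.496×10^8 = 2.85736×10^8 km; r₂ = 5.02 × 1.496×10^8 = 7.50992×10^8 km.
Semi-major axis of the transfer orbit: a_t = (2.85736×10^8 + 7.50992×10^8)/2 = 5.18364×10^8 km.
Transfer time t = π√(a_t³/μ) = 1.020×10^8 s.
The target's mean motion on its circular orbit is ω₂ = √(μ/r₂³) = 1.767×10^-8 rad/s.
Angle swept by the target during transfer: ω₂·t = 1.802 rad = 103.2°.
The deep-space probe traverses 180° on the transfer ellipse, so the target must lead by 180° − 103.2° = 76.8°.

φ = 76.8°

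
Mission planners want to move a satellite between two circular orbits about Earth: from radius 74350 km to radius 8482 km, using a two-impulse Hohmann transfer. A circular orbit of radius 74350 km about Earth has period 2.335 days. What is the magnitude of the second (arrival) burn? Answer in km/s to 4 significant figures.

From Kepler's third law T² = 4π²r³/μ at r = 74350 km, T = 2.335 days = 2.335 × 86400 s = 2.01744×10^5 s: μ = 4π²r³/T² = 3.98659×10^5 km³/s².
The Hohmann ellipse has a_t = (r₁ + r₂)/2 = 41416 km.
On the circular orbit at r = 8482 km, v_c = √(μ/r) = 6.856 km/s.
Transfer-orbit speed at the same r (vis-viva, a = a_t): v_t = √[μ(2/r − 1/a_t)] = 9.186 km/s.
Δv₂ = |v_t − v_c| = |9.186 − 6.856| = 2.330 km/s.

Δv₂ = 2.330 km/s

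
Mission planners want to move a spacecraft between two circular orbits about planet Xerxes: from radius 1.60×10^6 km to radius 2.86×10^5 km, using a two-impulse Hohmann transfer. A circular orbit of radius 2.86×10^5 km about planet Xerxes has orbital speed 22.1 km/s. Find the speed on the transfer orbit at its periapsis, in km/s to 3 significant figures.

From the circular-orbit relation v² = μ/r at r = 2.86×10^5 km: μ = v²r = (22.1)² × 2.86×10^5 = 1.39685×10^8 km³/s².
Transfer-ellipse semi-major axis a_t = (r₁ + r₂)/2 = (1.600×10^6 + 2.860×10^5)/2 = 9.430×10^5 km.
At periapsis, r = 2.860×10^5 km.
Applying v² = μ(2/r − 1/a_t): v = 28.79 km/s.

v = 28.8 km/s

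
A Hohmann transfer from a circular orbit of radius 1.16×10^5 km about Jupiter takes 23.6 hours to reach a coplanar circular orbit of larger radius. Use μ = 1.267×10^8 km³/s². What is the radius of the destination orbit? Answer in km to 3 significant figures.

r₂ = 7.89×10^5 km

Transfer time t = 23.6 hours = 84960 s, and t = π√(a_t³/μ).
So a_t = (μ t²/π²)^(1/3) = (1.267×10^8 × (84960)² / π²)^(1/3) = 4.5252×10^5 km.
Since a_t = (r₁ + r₂)/2, r₂ = 2a_t − r₁ = 2×4.5252×10^5 − 1.160×10^5 = 7.8904×10^5 km.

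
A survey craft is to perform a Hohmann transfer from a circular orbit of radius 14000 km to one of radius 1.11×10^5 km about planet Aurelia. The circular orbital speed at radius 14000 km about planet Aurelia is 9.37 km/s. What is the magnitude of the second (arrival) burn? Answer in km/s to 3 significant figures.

From the circular-orbit relation v² = μ/r at r = 14000 km: μ = v²r = (9.37)² × 14000 = 1.22916×10^6 km³/s².
Transfer-ellipse semi-major axis a_t = (r₁ + r₂)/2 = (14000 + 1.110×10^5)/2 = 62500 km.
On the circular orbit at r = 1.110×10^5 km, v_c = √(μ/r) = 3.328 km/s.
Vis-viva on the transfer ellipse at r = 1.110×10^5 km gives v_t = √[μ(2/r − 1/a_t)] = 1.575 km/s.
Δv₂ = |v_t − v_c| = |1.575 − 3.328| = 1.753 km/s.

Δv₂ = 1.75 km/s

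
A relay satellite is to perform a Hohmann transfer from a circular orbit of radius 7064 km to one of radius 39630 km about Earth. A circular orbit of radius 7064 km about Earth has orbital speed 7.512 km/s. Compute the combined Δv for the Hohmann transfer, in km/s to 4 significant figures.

Δv = 3.702 km/s

From the circular-orbit relation v² = μ/r at r = 7064 km: μ = v²r = (7.512)² × 7064 = 3.98623×10^5 km³/s².
Transfer-ellipse semi-major axis a_t = (r₁ + r₂)/2 = (7064 + 39630)/2 = 23347 km.
Circular speed at r₁: v₁ = √(μ/r₁) = √(3.98623×10^5/7064) = 7.512 km/s.
Transfer-orbit speed at r₁ (v² = μ(2/r − 1/a)): v_p = √[μ(2/r₁ − 1/a_t)] = 9.787 km/s.
First burn Δv₁ = |v_p − v₁| = 2.275 km/s.
At r₂, v₂ = √(μ/r₂) = 3.172 km/s.
Transfer-orbit speed at r₂: v_a = √[μ(2/r₂ − 1/a_t)] = 1.745 km/s.
Second burn Δv₂ = |v₂ − v_a| = 1.427 km/s.
Δv = Δv₁ + Δv₂ = 2.275 + 1.427 = 3.702 km/s.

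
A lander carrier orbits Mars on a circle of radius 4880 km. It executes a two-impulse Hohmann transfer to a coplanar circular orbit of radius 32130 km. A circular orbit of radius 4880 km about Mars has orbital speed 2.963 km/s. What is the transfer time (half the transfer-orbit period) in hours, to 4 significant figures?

t = 10.61 hours

From the circular-orbit relation v² = μ/r at r = 4880 km: μ = v²r = (2.963)² × 4880 = 42843.3 km³/s².
The Hohmann ellipse has a_t = (r₁ + r₂)/2 = 18505 km.
Transfer time t = π√(a_t³/μ) = π√((18505)³ / 42843.3) = 38210 s.
Converting: 38210 s ÷ 3600 s/hour = 10.61 hours.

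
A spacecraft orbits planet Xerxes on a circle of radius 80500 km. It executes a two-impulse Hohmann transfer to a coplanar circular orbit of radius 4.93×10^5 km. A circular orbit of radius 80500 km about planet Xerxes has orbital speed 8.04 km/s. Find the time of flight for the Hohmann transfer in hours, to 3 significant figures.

t = 58.7 hours

From the circular-orbit relation v² = μ/r at r = 80500 km: μ = v²r = (8.04)² × 80500 = 5.20365×10^6 km³/s².
Semi-major axis of the transfer orbit: a_t = (80500 + 4.930×10^5)/2 = 2.8675×10^5 km.
Half the transfer-orbit period gives t = π√(a_t³/μ) = 2.1147×10^5 s.
Converting: 2.1147×10^5 s ÷ 3600 s/hour = 58.7 hours.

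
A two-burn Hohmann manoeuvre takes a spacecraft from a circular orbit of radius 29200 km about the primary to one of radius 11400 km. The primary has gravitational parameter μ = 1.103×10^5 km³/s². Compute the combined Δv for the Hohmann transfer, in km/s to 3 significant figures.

The Hohmann ellipse has a_t = (r₁ + r₂)/2 = 20300 km.
Circular speed at r₁: v₁ = √(μ/r₁) = √(1.103×10^5/29200) = 1.9436 km/s.
Transfer-orbit speed at r₁ (vis-viva equation): v_a = √[μ(2/r₁ − 1/a_t)] = 1.4565 km/s.
First burn Δv₁ = |v_a − v₁| = 0.4871 km/s.
At r₂, v₂ = √(μ/r₂) = 3.1105 km/s.
Transfer-orbit speed at r₂: v_p = √[μ(2/r₂ − 1/a_t)] = 3.7306 km/s.
Second burn Δv₂ = |v₂ − v_p| = 0.6201 km/s.
Δv = Δv₁ + Δv₂ = 0.4871 + 0.6201 = 1.107 km/s.

Δv = 1.11 km/s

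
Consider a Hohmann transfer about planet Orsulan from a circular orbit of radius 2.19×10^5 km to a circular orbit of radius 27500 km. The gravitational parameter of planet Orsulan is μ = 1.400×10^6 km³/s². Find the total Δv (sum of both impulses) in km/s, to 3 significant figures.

Δv = 3.71 km/s

The Hohmann ellipse has a_t = (r₁ + r₂)/2 = 1.2325×10^5 km.
At r₁ the circular-orbit speed is v₁ = √(μ/r₁) = 2.528 km/s.
Transfer-orbit speed at r₁ (v² = μ(2/r − 1/a)): v_a = √[μ(2/r₁ − 1/a_t)] = 1.194 km/s.
First burn Δv₁ = |v_a − v₁| = 1.334 km/s.
At r₂, v₂ = √(μ/r₂) = 7.135 km/s.
Transfer-orbit speed at r₂: v_p = √[μ(2/r₂ − 1/a_t)] = 9.511 km/s.
Second burn Δv₂ = |v₂ − v_p| = 2.376 km/s.
Δv = Δv₁ + Δv₂ = 1.334 + 2.376 = 3.710 km/s.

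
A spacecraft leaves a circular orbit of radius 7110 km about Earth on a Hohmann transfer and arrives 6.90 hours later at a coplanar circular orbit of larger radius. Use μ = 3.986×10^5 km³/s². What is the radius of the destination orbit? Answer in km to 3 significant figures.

Transfer time t = 6.90 hours = 24840 s, and t = π√(a_t³/μ).
So a_t = (μ t²/π²)^(1/3) = (3.986×10^5 × (24840)² / π²)^(1/3) = 29209 km.
Since a_t = (r₁ + r₂)/2, r₂ = 2a_t − r₁ = 2×29209 − 7110 = 51308 km.

r₂ = 51300 km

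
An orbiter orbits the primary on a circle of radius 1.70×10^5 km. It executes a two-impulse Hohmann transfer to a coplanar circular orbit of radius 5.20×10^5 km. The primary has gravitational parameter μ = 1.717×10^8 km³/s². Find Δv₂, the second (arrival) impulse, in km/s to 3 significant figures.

Δv₂ = 5.42 km/s

Semi-major axis of the transfer orbit: a_t = (1.700×10^5 + 5.200×10^5)/2 = 3.450×10^5 km.
Circular speed at r = 5.200×10^5 km: v_c = √(μ/r) = 18.1712 km/s.
Vis-viva on the transfer ellipse at r = 5.200×10^5 km gives v_t = √[μ(2/r − 1/a_t)] = 12.7555 km/s.
Δv₂ = |v_t − v_c| = |12.7555 − 18.1712| = 5.416 km/s.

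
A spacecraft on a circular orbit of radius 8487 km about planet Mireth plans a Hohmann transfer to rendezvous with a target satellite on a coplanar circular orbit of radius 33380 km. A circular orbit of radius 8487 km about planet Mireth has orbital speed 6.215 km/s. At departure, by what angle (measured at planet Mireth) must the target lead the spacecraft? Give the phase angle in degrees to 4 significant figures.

From the circular-orbit relation v² = μ/r at r = 8487 km: μ = v²r = (6.215)² × 8487 = 3.27821×10^5 km³/s².
The Hohmann ellipse has a_t = (r₁ + r₂)/2 = 20933.5 km.
Transfer time t = π√(a_t³/μ) = 16619 s.
The target's mean motion on its circular orbit is ω₂ = √(μ/r₂³) = 9.3883×10^-5 rad/s.
Angle swept by the target during transfer: ω₂·t = 1.5602 rad = 89.39°.
Arrival is 180° from departure on the ellipse, so φ = 180° − 89.39° = 90.61°.

φ = 90.61°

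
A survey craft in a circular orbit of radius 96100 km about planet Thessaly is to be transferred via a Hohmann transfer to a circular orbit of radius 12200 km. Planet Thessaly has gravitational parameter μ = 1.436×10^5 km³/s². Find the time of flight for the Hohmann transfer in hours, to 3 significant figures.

t = 29.0 hours

Transfer-ellipse semi-major axis a_t = (r₁ + r₂)/2 = (96100 + 12200)/2 = 54150 km.
By Kepler's third law the transfer-orbit period is T = 2π√(a_t³/μ), so t = T/2 = 1.045×10^5 s.
Converting: 1.045×10^5 s ÷ 3600 s/hour = 29.0 hours.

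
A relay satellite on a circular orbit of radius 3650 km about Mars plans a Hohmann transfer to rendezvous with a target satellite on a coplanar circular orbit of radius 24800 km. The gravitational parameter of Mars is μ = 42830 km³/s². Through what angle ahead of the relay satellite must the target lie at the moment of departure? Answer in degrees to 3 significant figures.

The Hohmann ellipse has a_t = (r₁ + r₂)/2 = 14225 km.
Transfer time t = π√(a_t³/μ) = 25754.6 s.
The target's mean motion on its circular orbit is ω₂ = √(μ/r₂³) = 5.29903×10^-5 rad/s.
Angle swept by the target during transfer: ω₂·t = 1.3647 rad = 78.19°.
The relay satellite traverses 180° on the transfer ellipse, so the target must lead by 180° − 78.19° = 102°.

φ = 102°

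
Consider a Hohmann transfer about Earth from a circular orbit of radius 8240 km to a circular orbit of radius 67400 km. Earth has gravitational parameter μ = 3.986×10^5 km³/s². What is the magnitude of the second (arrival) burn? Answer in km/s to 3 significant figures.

Δv₂ = 1.30 km/s

Semi-major axis of the transfer orbit: a_t = (8240 + 67400)/2 = 37820 km.
Circular speed at r = 67400 km: v_c = √(μ/r) = 2.432 km/s.
Transfer-orbit speed at the same r (vis-viva, a = a_t): v_t = √[μ(2/r − 1/a_t)] = 1.135 km/s.
Δv₂ = |v_t − v_c| = |1.135 − 2.432| = 1.297 km/s.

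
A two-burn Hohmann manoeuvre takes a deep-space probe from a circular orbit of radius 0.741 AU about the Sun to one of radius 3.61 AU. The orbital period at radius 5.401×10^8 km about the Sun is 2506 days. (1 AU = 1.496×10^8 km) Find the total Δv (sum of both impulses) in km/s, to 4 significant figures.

Δv = 16.50 km/s

From Kepler's third law T² = 4π²r³/μ at r = 5.401×10^8 km, T = 2506 days = 2506 × 86400 s = 2.165184×10^8 s: μ = 4π²r³/T² = 1.32676×10^11 km³/s².
In km: r₁ = 0.741 × 1.496×10^8 = 1.108536×10^8 km; r₂ = 3.61 × 1.496×10^8 = 5.40056×10^8 km.
The Hohmann ellipse has a_t = (r₁ + r₂)/2 = 3.254548×10^8 km.
Circular speed at r₁: v₁ = √(μ/r₁) = √(1.32676×10^11/1.108536×10^8) = 34.60 km/s.
On the transfer ellipse at r₁, vis-viva equation gives v_p = √[μ(2/r₁ − 1/a_t)] = 44.57 km/s.
First burn Δv₁ = |v_p − v₁| = 9.970 km/s.
Circular speed at r₂: v₂ = √(μ/r₂) = 15.674 km/s.
Transfer-orbit speed at r₂: v_a = √[μ(2/r₂ − 1/a_t)] = 9.1476 km/s.
Second burn Δv₂ = |v₂ − v_a| = 6.526 km/s.
Δv = Δv₁ + Δv₂ = 9.970 + 6.526 = 16.50 km/s.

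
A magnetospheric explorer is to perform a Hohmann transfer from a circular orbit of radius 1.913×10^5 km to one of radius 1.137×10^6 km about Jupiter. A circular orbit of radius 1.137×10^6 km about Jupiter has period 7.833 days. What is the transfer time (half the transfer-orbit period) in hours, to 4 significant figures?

From Kepler's third law T² = 4π²r³/μ at r = 1.137×10^6 km, T = 7.833 days = 7.833 × 86400 s = 6.767712×10^5 s: μ = 4π²r³/T² = 1.26694×10^8 km³/s².
Transfer-ellipse semi-major axis a_t = (r₁ + r₂)/2 = (1.913×10^5 + 1.137×10^6)/2 = 6.6415×10^5 km.
Half the transfer-orbit period gives t = π√(a_t³/μ) = 1.5107×10^5 s.
Converting: 1.5107×10^5 s ÷ 3600 s/hour = 41.96 hours.

t = 41.96 hours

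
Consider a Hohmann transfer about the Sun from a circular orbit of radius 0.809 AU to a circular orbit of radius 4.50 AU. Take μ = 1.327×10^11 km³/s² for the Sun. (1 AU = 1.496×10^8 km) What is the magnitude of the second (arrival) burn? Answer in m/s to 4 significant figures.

In km: r₁ = 0.809 × 1.496×10^8 = 1.210264×10^8 km; r₂ = 4.50 × 1.496×10^8 = 6.732×10^8 km.
Transfer-ellipse semi-major axis a_t = (r₁ + r₂)/2 = (1.210264×10^8 + 6.732×10^8)/2 = 3.971132×10^8 km.
On the circular orbit at r = 6.732×10^8 km, v_c = √(μ/r) = 14.04 km/s.
Vis-viva on the transfer ellipse at r = 6.732×10^8 km gives v_t = √[μ(2/r − 1/a_t)] = 7.751 km/s.
Δv₂ = |v_t − v_c| = |7.751 − 14.04| = 6.289 km/s.

Δv₂ = 6289 m/s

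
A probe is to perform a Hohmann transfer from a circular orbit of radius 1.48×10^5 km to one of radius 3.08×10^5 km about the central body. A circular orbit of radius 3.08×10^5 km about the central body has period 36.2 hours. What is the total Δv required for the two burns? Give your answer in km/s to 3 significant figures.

Δv = 6.36 km/s

From Kepler's third law T² = 4π²r³/μ at r = 3.08×10^5 km, T = 36.2 hours = 36.2 × 3600 s = 1.3032×10^5 s: μ = 4π²r³/T² = 6.79188×10^7 km³/s².
Transfer-ellipse semi-major axis a_t = (r₁ + r₂)/2 = (1.480×10^5 + 3.080×10^5)/2 = 2.280×10^5 km.
At r₁ the circular-orbit speed is v₁ = √(μ/r₁) = 21.422 km/s.
On the transfer ellipse at r₁, vis-viva gives v_p = √[μ(2/r₁ − 1/a_t)] = 24.898 km/s.
First burn Δv₁ = |v_p − v₁| = 3.476 km/s.
Circular speed at r₂: v₂ = √(μ/r₂) = 14.850 km/s.
Transfer-orbit speed at r₂: v_a = √[μ(2/r₂ − 1/a_t)] = 11.964 km/s.
Second burn Δv₂ = |v₂ − v_a| = 2.886 km/s.
Total Δv = Δv₁ + Δv₂ = 6.362 km/s.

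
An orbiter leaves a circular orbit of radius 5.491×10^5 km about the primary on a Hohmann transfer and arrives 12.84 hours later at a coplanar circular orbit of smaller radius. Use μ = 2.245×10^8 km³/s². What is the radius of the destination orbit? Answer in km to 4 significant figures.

Transfer time t = 12.84 hours = 46224 s, and t = π√(a_t³/μ).
So a_t = (μ t²/π²)^(1/3) = (2.245×10^8 × (46224)² / π²)^(1/3) = 3.6494×10^5 km.
Since a_t = (r₁ + r₂)/2, r₂ = 2a_t − r₁ = 2×3.6494×10^5 − 5.491×10^5 = 1.8078×10^5 km.

r₂ = 1.808×10^5 km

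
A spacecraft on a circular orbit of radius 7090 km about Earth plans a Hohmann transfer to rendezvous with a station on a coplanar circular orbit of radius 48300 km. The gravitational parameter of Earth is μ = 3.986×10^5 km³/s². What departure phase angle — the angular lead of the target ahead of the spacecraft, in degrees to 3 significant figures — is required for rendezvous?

Semi-major axis of the transfer orbit: a_t = (7090 + 48300)/2 = 27695 km.
The half-period of the transfer ellipse is t = π√(a_t³/μ) = 22930 s.
Target angular speed ω₂ = √(μ/r₂³) = 5.948×10^-5 rad/s.
Angle swept by the target during transfer: ω₂·t = 1.364 rad = 78.15°.
Arrival is 180° from departure on the ellipse, so φ = 180° − 78.15° = 102°.

φ = 102°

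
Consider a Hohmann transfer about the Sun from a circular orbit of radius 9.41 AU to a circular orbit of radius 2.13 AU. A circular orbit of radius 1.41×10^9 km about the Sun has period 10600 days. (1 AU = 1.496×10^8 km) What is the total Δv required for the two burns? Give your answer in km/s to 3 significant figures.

From Kepler's third law T² = 4π²r³/μ at r = 1.41×10^9 km, T = 10600 days = 10600 × 86400 s = 9.1584×10^8 s: μ = 4π²r³/T² = 1.31940×10^11 km³/s².
In km: r₁ = 9.41 × 1.496×10^8 = 1.407736×10^9 km; r₂ = 2.13 × 1.496×10^8 = 3.18648×10^8 km.
The Hohmann ellipse has a_t = (r₁ + r₂)/2 = 8.63192×10^8 km.
Circular speed at r₁: v₁ = √(μ/r₁) = √(1.31940×10^11/1.407736×10^9) = 9.681 km/s.
On the transfer ellipse at r₁, vis-viva equation gives v_a = √[μ(2/r₁ − 1/a_t)] = 5.882 km/s.
First burn Δv₁ = |v_a − v₁| = 3.799 km/s.
At r₂, v₂ = √(μ/r₂) = 20.34854 km/s.
Transfer-orbit speed at r₂: v_p = √[μ(2/r₂ − 1/a_t)] = 25.98605 km/s.
Second burn Δv₂ = |v₂ − v_p| = 5.638 km/s.
Δv = Δv₁ + Δv₂ = 3.799 + 5.638 = 9.437 km/s.

Δv = 9.44 km/s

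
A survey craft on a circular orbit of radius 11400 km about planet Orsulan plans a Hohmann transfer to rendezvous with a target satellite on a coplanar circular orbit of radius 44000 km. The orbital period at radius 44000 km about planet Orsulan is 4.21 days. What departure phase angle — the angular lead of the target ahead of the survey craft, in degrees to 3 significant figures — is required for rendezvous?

φ = 90.1°

From Kepler's third law T² = 4π²r³/μ at r = 44000 km, T = 4.21 days = 4.21 × 86400 s = 3.63744×10^5 s: μ = 4π²r³/T² = 25417.1 km³/s².
The Hohmann ellipse has a_t = (r₁ + r₂)/2 = 27700 km.
Transfer time t = π√(a_t³/μ) = 90846.1 s.
The target's mean motion on its circular orbit is ω₂ = √(μ/r₂³) = 1.72736×10^-5 rad/s.
Angle swept by the target during transfer: ω₂·t = 1.5692 rad = 89.91°.
Arrival is 180° from departure on the ellipse, so φ = 180° − 89.91° = 90.1°.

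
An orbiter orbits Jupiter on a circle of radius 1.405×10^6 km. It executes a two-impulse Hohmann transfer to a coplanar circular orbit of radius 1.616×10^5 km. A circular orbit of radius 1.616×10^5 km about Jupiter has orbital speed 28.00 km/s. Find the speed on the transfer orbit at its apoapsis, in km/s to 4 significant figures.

From the circular-orbit relation v² = μ/r at r = 1.616×10^5 km: μ = v²r = (28.00)² × 1.616×10^5 = 1.26694×10^8 km³/s².
Semi-major axis of the transfer orbit: a_t = (1.405×10^6 + 1.616×10^5)/2 = 7.833×10^5 km.
The apoapsis of the transfer ellipse is at r = 1.405×10^6 km.
From the vis-viva equation, v = √[μ(2/r − 1/a_t)] = 4.313 km/s.

v = 4.313 km/s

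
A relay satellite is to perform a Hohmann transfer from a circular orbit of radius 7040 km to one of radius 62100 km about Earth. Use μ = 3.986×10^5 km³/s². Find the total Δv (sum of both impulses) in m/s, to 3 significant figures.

The Hohmann ellipse has a_t = (r₁ + r₂)/2 = 34570 km.
Circular speed at r₁: v₁ = √(μ/r₁) = √(3.986×10^5/7040) = 7.52458 km/s.
Transfer-orbit speed at r₁ (v² = μ(2/r − 1/a)): v_p = √[μ(2/r₁ − 1/a_t)] = 10.0851 km/s.
First burn Δv₁ = |v_p − v₁| = 2.5605 km/s.
At r₂, v₂ = √(μ/r₂) = 2.5335 km/s.
Transfer-orbit speed at r₂: v_a = √[μ(2/r₂ − 1/a_t)] = 1.1433 km/s.
Second burn Δv₂ = |v₂ − v_a| = 1.3902 km/s.
Total Δv = Δv₁ + Δv₂ = 3.951 km/s.

Δv = 3950 m/s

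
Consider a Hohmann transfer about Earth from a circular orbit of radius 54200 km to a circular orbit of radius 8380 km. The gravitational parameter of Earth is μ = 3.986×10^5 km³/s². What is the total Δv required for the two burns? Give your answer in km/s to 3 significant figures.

Transfer-ellipse semi-major axis a_t = (r₁ + r₂)/2 = (54200 + 8380)/2 = 31290 km.
At r₁ the circular-orbit speed is v₁ = √(μ/r₁) = 2.711871 km/s.
Transfer-orbit speed at r₁ (v² = μ(2/r − 1/a)): v_a = √[μ(2/r₁ − 1/a_t)] = 1.403422 km/s.
First burn Δv₁ = |v_a − v₁| = 1.3084 km/s.
At r₂, v₂ = √(μ/r₂) = 6.8968 km/s.
Transfer-orbit speed at r₂: v_p = √[μ(2/r₂ − 1/a_t)] = 9.0770 km/s.
Second burn Δv₂ = |v₂ − v_p| = 2.1802 km/s.
Δv = Δv₁ + Δv₂ = 1.3084 + 2.1802 = 3.489 km/s.

Δv = 3.49 km/s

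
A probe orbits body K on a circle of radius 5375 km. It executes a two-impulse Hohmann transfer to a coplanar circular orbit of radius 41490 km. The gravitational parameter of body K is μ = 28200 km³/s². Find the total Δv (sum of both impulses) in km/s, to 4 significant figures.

Transfer-ellipse semi-major axis a_t = (r₁ + r₂)/2 = (5375 + 41490)/2 = 23432.5 km.
Circular speed at r₁: v₁ = √(μ/r₁) = √(28200/5375) = 2.2905 km/s.
On the transfer ellipse at r₁, vis-viva equation gives v_p = √[μ(2/r₁ − 1/a_t)] = 3.0479 km/s.
First burn Δv₁ = |v_p − v₁| = 0.7574 km/s.
At r₂, v₂ = √(μ/r₂) = 0.82443 km/s.
Transfer-orbit speed at r₂: v_a = √[μ(2/r₂ − 1/a_t)] = 0.39485 km/s.
Second burn Δv₂ = |v₂ − v_a| = 0.4296 km/s.
Total Δv = Δv₁ + Δv₂ = 1.187 km/s.

Δv = 1.187 km/s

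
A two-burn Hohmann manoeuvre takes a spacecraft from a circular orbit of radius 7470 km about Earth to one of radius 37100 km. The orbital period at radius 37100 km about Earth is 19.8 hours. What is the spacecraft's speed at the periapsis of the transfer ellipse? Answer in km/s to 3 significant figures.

v = 9.40 km/s

From Kepler's third law T² = 4π²r³/μ at r = 37100 km, T = 19.8 hours = 19.8 × 3600 s = 71280 s: μ = 4π²r³/T² = 3.96777×10^5 km³/s².
Semi-major axis of the transfer orbit: a_t = (7470 + 37100)/2 = 22285 km.
At periapsis, r = 7470 km.
From the vis-viva equation, v = √[μ(2/r − 1/a_t)] = 9.404 km/s.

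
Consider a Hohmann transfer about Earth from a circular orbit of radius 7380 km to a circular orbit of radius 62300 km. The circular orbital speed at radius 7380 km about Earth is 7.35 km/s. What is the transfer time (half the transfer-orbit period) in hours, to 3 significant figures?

From the circular-orbit relation v² = μ/r at r = 7380 km: μ = v²r = (7.35)² × 7380 = 3.98686×10^5 km³/s².
The Hohmann ellipse has a_t = (r₁ + r₂)/2 = 34840 km.
By Kepler's third law the transfer-orbit period is T = 2π√(a_t³/μ), so t = T/2 = 32360 s.
Converting: 32360 s ÷ 3600 s/hour = 8.99 hours.

t = 8.99 hours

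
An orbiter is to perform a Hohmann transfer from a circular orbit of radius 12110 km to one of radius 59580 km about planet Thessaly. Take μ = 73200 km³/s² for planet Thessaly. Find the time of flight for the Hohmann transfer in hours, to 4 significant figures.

Transfer-ellipse semi-major axis a_t = (r₁ + r₂)/2 = (12110 + 59580)/2 = 35845 km.
By Kepler's third law the transfer-orbit period is T = 2π√(a_t³/μ), so t = T/2 = 78800 s.
Converting: 78800 s ÷ 3600 s/hour = 21.89 hours.

t = 21.89 hours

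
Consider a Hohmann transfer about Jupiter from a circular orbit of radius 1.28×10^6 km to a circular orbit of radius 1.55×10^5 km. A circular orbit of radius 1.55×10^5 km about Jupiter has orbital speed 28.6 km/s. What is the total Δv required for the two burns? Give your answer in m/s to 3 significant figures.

Δv = 14900 m/s

From the circular-orbit relation v² = μ/r at r = 1.55×10^5 km: μ = v²r = (28.6)² × 1.55×10^5 = 1.26784×10^8 km³/s².
Transfer-ellipse semi-major axis a_t = (r₁ + r₂)/2 = (1.280×10^6 + 1.550×10^5)/2 = 7.175×10^5 km.
At r₁ the circular-orbit speed is v₁ = √(μ/r₁) = 9.9524 km/s.
On the transfer ellipse at r₁, v² = μ(2/r − 1/a) gives v_a = √[μ(2/r₁ − 1/a_t)] = 4.6257 km/s.
First burn Δv₁ = |v_a − v₁| = 5.327 km/s.
Circular speed at r₂: v₂ = √(μ/r₂) = 28.60 km/s.
Transfer-orbit speed at r₂: v_p = √[μ(2/r₂ − 1/a_t)] = 38.20 km/s.
Second burn Δv₂ = |v₂ − v_p| = 9.600 km/s.
Total Δv = Δv₁ + Δv₂ = 14.93 km/s.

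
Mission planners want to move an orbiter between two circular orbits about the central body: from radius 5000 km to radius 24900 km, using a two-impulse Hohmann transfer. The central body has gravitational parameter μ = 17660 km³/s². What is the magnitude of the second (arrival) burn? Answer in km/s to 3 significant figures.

The Hohmann ellipse has a_t = (r₁ + r₂)/2 = 14950 km.
Circular speed at r = 24900 km: v_c = √(μ/r) = 0.84216 km/s.
Transfer-orbit speed at the same r (vis-viva, a = a_t): v_t = √[μ(2/r − 1/a_t)] = 0.48703 km/s.
Δv₂ = |v_t − v_c| = |0.48703 − 0.84216| = 0.3551 km/s.

Δv₂ = 0.355 km/s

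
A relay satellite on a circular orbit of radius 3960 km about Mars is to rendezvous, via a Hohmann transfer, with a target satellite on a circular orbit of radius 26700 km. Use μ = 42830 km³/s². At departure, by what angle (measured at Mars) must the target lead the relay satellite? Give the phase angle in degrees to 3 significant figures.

The Hohmann ellipse has a_t = (r₁ + r₂)/2 = 15330 km.
Transfer time t = π√(a_t³/μ) = 28813 s.
The target's mean motion on its circular orbit is ω₂ = √(μ/r₂³) = 4.7436×10^-5 rad/s.
Angle swept by the target during transfer: ω₂·t = 1.3668 rad = 78.31°.
Arrival is 180° from departure on the ellipse, so φ = 180° − 78.31° = 102°.

φ = 102°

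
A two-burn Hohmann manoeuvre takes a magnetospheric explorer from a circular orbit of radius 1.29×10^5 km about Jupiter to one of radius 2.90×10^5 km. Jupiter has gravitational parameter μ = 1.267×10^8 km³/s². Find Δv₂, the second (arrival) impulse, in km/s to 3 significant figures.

Semi-major axis of the transfer orbit: a_t = (1.290×10^5 + 2.900×10^5)/2 = 2.095×10^5 km.
On the circular orbit at r = 2.900×10^5 km, v_c = √(μ/r) = 20.90 km/s.
Transfer-orbit speed at the same r (vis-viva, a = a_t): v_t = √[μ(2/r − 1/a_t)] = 16.40 km/s.
Δv₂ = |v_t − v_c| = |16.40 − 20.90| = 4.500 km/s.

Δv₂ = 4.50 km/s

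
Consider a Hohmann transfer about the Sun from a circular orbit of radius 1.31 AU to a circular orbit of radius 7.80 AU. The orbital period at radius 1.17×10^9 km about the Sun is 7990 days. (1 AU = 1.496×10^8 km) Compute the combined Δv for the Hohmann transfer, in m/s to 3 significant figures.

Δv = 13000 m/s

From Kepler's third law T² = 4π²r³/μ at r = 1.17×10^9 km, T = 7990 days = 7990 × 86400 s = 6.90336×10^8 s: μ = 4π²r³/T² = 1.32677×10^11 km³/s².
In km: r₁ = 1.31 × 1.496×10^8 = 1.95976×10^8 km; r₂ = 7.80 × 1.496×10^8 = 1.16688×10^9 km.
The Hohmann ellipse has a_t = (r₁ + r₂)/2 = 6.81428×10^8 km.
At r₁ the circular-orbit speed is v₁ = √(μ/r₁) = 26.0194 km/s.
On the transfer ellipse at r₁, vis-viva equation gives v_p = √[μ(2/r₁ − 1/a_t)] = 34.0486 km/s.
First burn Δv₁ = |v_p − v₁| = 8.029 km/s.
At r₂, v₂ = √(μ/r₂) = 10.663 km/s.
Transfer-orbit speed at r₂: v_a = √[μ(2/r₂ − 1/a_t)] = 5.7184 km/s.
Second burn Δv₂ = |v₂ − v_a| = 4.945 km/s.
Total Δv = Δv₁ + Δv₂ = 12.97 km/s.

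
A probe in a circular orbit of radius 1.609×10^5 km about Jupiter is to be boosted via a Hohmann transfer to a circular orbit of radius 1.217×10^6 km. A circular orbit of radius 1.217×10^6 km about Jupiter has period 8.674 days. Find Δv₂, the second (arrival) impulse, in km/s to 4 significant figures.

From Kepler's third law T² = 4π²r³/μ at r = 1.217×10^6 km, T = 8.674 days = 8.674 × 86400 s = 7.494336×10^5 s: μ = 4π²r³/T² = 1.26697×10^8 km³/s².
Transfer-ellipse semi-major axis a_t = (r₁ + r₂)/2 = (1.609×10^5 + 1.217×10^6)/2 = 6.8895×10^5 km.
Circular speed at r = 1.217×10^6 km: v_c = √(μ/r) = 10.203 km/s.
Vis-viva on the transfer ellipse at r = 1.217×10^6 km gives v_t = √[μ(2/r − 1/a_t)] = 4.9308 km/s.
Δv₂ = |v_t − v_c| = |4.9308 − 10.203| = 5.272 km/s.

Δv₂ = 5.272 km/s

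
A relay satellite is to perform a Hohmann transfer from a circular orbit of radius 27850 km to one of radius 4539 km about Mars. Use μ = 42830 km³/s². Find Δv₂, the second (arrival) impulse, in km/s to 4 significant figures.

The Hohmann ellipse has a_t = (r₁ + r₂)/2 = 16194.5 km.
Circular speed at r = 4539 km: v_c = √(μ/r) = 3.0718 km/s.
Transfer-orbit speed at the same r (vis-viva, a = a_t): v_t = √[μ(2/r − 1/a_t)] = 4.0283 km/s.
Δv₂ = |v_t − v_c| = |4.0283 − 3.0718| = 0.9565 km/s.

Δv₂ = 0.9565 km/s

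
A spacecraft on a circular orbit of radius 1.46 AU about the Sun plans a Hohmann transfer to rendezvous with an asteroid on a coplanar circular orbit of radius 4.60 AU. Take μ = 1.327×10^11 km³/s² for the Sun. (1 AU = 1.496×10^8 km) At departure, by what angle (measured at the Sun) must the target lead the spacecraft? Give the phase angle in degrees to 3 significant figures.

In km: r₁ = 1.46 × 1.496×10^8 = 2.18416×10^8 km; r₂ = 4.60 × 1.496×10^8 = 6.8816×10^8 km.
Transfer-ellipse semi-major axis a_t = (r₁ + r₂)/2 = (2.18416×10^8 + 6.8816×10^8)/2 = 4.53288×10^8 km.
The half-period of the transfer ellipse is t = π√(a_t³/μ) = 8.3229×10^7 s.
The target's mean motion on its circular orbit is ω₂ = √(μ/r₂³) = 2.0179×10^-8 rad/s.
Angle swept by the target during transfer: ω₂·t = 1.6795 rad = 96.23°.
Arrival is 180° from departure on the ellipse, so φ = 180° − 96.23° = 83.8°.

φ = 83.8°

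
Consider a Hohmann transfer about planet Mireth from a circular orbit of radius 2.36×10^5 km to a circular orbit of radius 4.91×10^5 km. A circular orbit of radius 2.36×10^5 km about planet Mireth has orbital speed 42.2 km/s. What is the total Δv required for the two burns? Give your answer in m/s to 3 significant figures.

From the circular-orbit relation v² = μ/r at r = 2.36×10^5 km: μ = v²r = (42.2)² × 2.36×10^5 = 4.20278×10^8 km³/s².
Semi-major axis of the transfer orbit: a_t = (2.360×10^5 + 4.910×10^5)/2 = 3.635×10^5 km.
Circular speed at r₁: v₁ = √(μ/r₁) = √(4.20278×10^8/2.360×10^5) = 42.200 km/s.
Transfer-orbit speed at r₁ (vis-viva): v_p = √[μ(2/r₁ − 1/a_t)] = 49.046 km/s.
First burn Δv₁ = |v_p − v₁| = 6.846 km/s.
Circular speed at r₂: v₂ = √(μ/r₂) = 29.257 km/s.
Transfer-orbit speed at r₂: v_a = √[μ(2/r₂ − 1/a_t)] = 23.574 km/s.
Second burn Δv₂ = |v₂ − v_a| = 5.683 km/s.
Δv = Δv₁ + Δv₂ = 6.846 + 5.683 = 12.53 km/s.

Δv = 12500 m/s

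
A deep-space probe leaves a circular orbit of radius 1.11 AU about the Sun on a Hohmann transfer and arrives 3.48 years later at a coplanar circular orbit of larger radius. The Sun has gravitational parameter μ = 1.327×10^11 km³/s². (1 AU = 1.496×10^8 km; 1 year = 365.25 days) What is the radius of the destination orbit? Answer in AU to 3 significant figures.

In km: r₁ = 1.11 × 1.496×10^8 = 1.66056×10^8 km.
Transfer time t = 3.48 years × 365.25 × 86400 s = 1.09820448×10^8 s, and t = π√(a_t³/μ).
So a_t = (μ t²/π²)^(1/3) = (1.327×10^11 × (1.09820448×10^8)² / π²)^(1/3) = 5.4531×10^8 km.
Since a_t = (r₁ + r₂)/2, r₂ = 2a_t − r₁ = 2×5.4531×10^8 − 1.66056×10^8 = 9.24564×10^8 km.
In AU: r₂ = 9.24564×10^8 / 1.496×10^8 = 6.18 AU.

r₂ = 6.18 AU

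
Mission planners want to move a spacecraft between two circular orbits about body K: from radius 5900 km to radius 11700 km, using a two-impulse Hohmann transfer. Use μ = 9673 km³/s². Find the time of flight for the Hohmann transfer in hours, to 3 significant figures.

Semi-major axis of the transfer orbit: a_t = (5900 + 11700)/2 = 8800 km.
Half the transfer-orbit period gives t = π√(a_t³/μ) = 26369 s.
Converting: 26369 s ÷ 3600 s/hour = 7.32 hours.

t = 7.32 hours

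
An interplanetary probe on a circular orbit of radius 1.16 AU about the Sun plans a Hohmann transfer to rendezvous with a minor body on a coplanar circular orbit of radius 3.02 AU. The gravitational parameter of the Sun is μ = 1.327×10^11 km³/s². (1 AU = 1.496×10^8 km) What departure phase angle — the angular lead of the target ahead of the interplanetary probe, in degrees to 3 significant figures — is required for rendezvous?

φ = 76.4°

In km: r₁ = 1.16 × 1.496×10^8 = 1.73536×10^8 km; r₂ = 3.02 × 1.496×10^8 = 4.51792×10^8 km.
The Hohmann ellipse has a_t = (r₁ + r₂)/2 = 3.12664×10^8 km.
The half-period of the transfer ellipse is t = π√(a_t³/μ) = 4.768×10^7 s.
The target's mean motion on its circular orbit is ω₂ = √(μ/r₂³) = 3.793×10^-8 rad/s.
Angle swept by the target during transfer: ω₂·t = 1.809 rad = 103.6°.
Arrival is 180° from departure on the ellipse, so φ = 180° − 103.6° = 76.4°.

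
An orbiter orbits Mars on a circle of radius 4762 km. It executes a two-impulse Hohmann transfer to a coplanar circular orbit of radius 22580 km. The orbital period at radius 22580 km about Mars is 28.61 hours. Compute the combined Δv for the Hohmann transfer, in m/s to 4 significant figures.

From Kepler's third law T² = 4π²r³/μ at r = 22580 km, T = 28.61 hours = 28.61 × 3600 s = 1.02996×10^5 s: μ = 4π²r³/T² = 42844.1 km³/s².
The Hohmann ellipse has a_t = (r₁ + r₂)/2 = 13671 km.
At r₁ the circular-orbit speed is v₁ = √(μ/r₁) = 2.9995 km/s.
On the transfer ellipse at r₁, vis-viva gives v_p = √[μ(2/r₁ − 1/a_t)] = 3.8549 km/s.
First burn Δv₁ = |v_p − v₁| = 0.8554 km/s.
At r₂, v₂ = √(μ/r₂) = 1.3775 km/s.
Transfer-orbit speed at r₂: v_a = √[μ(2/r₂ − 1/a_t)] = 0.81298 km/s.
Second burn Δv₂ = |v₂ − v_a| = 0.5645 km/s.
Total Δv = Δv₁ + Δv₂ = 1.420 km/s.

Δv = 1420 m/s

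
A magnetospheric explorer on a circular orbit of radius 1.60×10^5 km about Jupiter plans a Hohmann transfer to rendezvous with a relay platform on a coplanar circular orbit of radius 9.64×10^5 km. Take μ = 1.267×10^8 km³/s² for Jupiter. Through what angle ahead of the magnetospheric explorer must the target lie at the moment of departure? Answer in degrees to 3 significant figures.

Semi-major axis of the transfer orbit: a_t = (1.600×10^5 + 9.640×10^5)/2 = 5.620×10^5 km.
The half-period of the transfer ellipse is t = π√(a_t³/μ) = 1.1759×10^5 s.
The target's mean motion on its circular orbit is ω₂ = √(μ/r₂³) = 1.1892×10^-5 rad/s.
Angle swept by the target during transfer: ω₂·t = 1.3984 rad = 80.12°.
Arrival is 180° from departure on the ellipse, so φ = 180° − 80.12° = 99.9°.

φ = 99.9°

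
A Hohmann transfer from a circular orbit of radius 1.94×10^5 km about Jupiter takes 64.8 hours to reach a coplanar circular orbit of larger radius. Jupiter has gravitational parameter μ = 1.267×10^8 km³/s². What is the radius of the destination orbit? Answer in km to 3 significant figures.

Transfer time t = 64.8 hours = 2.3328×10^5 s, and t = π√(a_t³/μ).
So a_t = (μ t²/π²)^(1/3) = (1.267×10^8 × (2.3328×10^5)² / π²)^(1/3) = 8.8731×10^5 km.
Since a_t = (r₁ + r₂)/2, r₂ = 2a_t − r₁ = 2×8.8731×10^5 − 1.940×10^5 = 1.58062×10^6 km.

r₂ = 1.58×10^6 km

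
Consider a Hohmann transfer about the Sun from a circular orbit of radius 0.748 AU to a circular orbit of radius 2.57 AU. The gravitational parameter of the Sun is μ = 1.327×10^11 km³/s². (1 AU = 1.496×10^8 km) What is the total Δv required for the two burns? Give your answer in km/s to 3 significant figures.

In km: r₁ = 0.748 × 1.496×10^8 = 1.119008×10^8 km; r₂ = 2.57 × 1.496×10^8 = 3.84472×10^8 km.
The Hohmann ellipse has a_t = (r₁ + r₂)/2 = 2.481864×10^8 km.
At r₁ the circular-orbit speed is v₁ = √(μ/r₁) = 34.436 km/s.
Transfer-orbit speed at r₁ (v² = μ(2/r − 1/a)): v_p = √[μ(2/r₁ − 1/a_t)] = 42.861 km/s.
First burn Δv₁ = |v_p − v₁| = 8.425 km/s.
At r₂, v₂ = √(μ/r₂) = 18.578 km/s.
Transfer-orbit speed at r₂: v_a = √[μ(2/r₂ − 1/a_t)] = 12.475 km/s.
Second burn Δv₂ = |v₂ − v_a| = 6.103 km/s.
Δv = Δv₁ + Δv₂ = 8.425 + 6.103 = 14.53 km/s.

Δv = 14.5 km/s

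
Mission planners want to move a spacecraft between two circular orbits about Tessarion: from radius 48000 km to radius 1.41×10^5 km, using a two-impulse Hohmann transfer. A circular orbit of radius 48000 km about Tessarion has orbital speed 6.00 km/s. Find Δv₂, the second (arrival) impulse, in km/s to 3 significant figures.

Δv₂ = 1.01 km/s

From the circular-orbit relation v² = μ/r at r = 48000 km: μ = v²r = (6.00)² × 48000 = 1.72800×10^6 km³/s².
The Hohmann ellipse has a_t = (r₁ + r₂)/2 = 94500 km.
Circular speed at r = 1.410×10^5 km: v_c = √(μ/r) = 3.501 km/s.
Transfer-orbit speed at the same r (vis-viva, a = a_t): v_t = √[μ(2/r − 1/a_t)] = 2.495 km/s.
Δv₂ = |v_t − v_c| = |2.495 − 3.501| = 1.006 km/s.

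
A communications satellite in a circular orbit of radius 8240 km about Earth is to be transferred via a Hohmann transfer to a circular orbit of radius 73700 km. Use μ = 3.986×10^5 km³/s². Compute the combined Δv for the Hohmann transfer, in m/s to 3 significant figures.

The Hohmann ellipse has a_t = (r₁ + r₂)/2 = 40970 km.
At r₁ the circular-orbit speed is v₁ = √(μ/r₁) = 6.955 km/s.
On the transfer ellipse at r₁, vis-viva gives v_p = √[μ(2/r₁ − 1/a_t)] = 9.328 km/s.
First burn Δv₁ = |v_p − v₁| = 2.373 km/s.
At r₂, v₂ = √(μ/r₂) = 2.326 km/s.
Transfer-orbit speed at r₂: v_a = √[μ(2/r₂ − 1/a_t)] = 1.043 km/s.
Second burn Δv₂ = |v₂ − v_a| = 1.283 km/s.
Total Δv = Δv₁ + Δv₂ = 3.656 km/s.

Δv = 3660 m/s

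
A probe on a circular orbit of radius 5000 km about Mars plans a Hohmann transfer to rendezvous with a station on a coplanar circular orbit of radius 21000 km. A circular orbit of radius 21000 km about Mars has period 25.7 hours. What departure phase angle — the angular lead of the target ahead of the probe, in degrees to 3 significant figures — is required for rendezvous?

From Kepler's third law T² = 4π²r³/μ at r = 21000 km, T = 25.7 hours = 25.7 × 3600 s = 92520 s: μ = 4π²r³/T² = 42711.7 km³/s².
The Hohmann ellipse has a_t = (r₁ + r₂)/2 = 13000 km.
Transfer time t = π√(a_t³/μ) = 22532 s.
The target's mean motion on its circular orbit is ω₂ = √(μ/r₂³) = 6.7912×10^-5 rad/s.
Angle swept by the target during transfer: ω₂·t = 1.5302 rad = 87.67°.
The probe traverses 180° on the transfer ellipse, so the target must lead by 180° − 87.67° = 92.3°.

φ = 92.3°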